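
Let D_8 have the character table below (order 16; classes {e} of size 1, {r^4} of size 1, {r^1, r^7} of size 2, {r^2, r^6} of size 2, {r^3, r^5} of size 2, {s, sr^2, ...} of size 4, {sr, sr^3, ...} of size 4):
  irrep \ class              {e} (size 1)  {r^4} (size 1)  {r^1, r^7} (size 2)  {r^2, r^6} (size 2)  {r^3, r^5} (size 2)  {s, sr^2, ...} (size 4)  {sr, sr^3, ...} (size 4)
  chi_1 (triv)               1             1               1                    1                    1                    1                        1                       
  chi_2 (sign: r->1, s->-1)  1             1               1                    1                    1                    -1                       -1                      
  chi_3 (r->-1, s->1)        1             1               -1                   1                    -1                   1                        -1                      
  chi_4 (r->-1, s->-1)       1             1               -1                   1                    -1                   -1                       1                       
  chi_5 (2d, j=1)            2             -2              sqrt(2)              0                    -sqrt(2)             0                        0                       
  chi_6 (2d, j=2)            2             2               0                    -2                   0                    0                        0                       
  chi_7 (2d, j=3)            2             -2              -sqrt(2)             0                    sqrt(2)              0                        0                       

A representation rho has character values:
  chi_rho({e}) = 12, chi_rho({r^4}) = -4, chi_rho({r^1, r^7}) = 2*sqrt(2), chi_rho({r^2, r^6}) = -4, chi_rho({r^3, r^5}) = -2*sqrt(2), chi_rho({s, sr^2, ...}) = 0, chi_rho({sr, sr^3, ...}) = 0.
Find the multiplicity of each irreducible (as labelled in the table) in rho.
Multiplicities: chi_1: 0, chi_2: 0, chi_3: 0, chi_4: 0, chi_5: 3, chi_6: 2, chi_7: 1.

Details: Use <chi_rho, chi> = (1/|G|) sum_C |C| * chi_rho(C) * conj(chi(C)) with |G| = 16 for each irreducible chi in the table:
  <chi_rho, chi_1> = (1/16)[1*(12)*conj(1) + 1*(-4)*conj(1) + 2*(2*sqrt(2))*conj(1) + 2*(-4)*conj(1) + 2*(-2*sqrt(2))*conj(1) + 4*(0)*conj(1) + 4*(0)*conj(1)]
      = (1/16)[(12) + (-4) + (4*sqrt(2)) + (-8) + (-4*sqrt(2)) + (0) + (0)] = 0/16 = 0
  <chi_rho, chi_2> = (1/16)[1*(12)*conj(1) + 1*(-4)*conj(1) + 2*(2*sqrt(2))*conj(1) + 2*(-4)*conj(1) + 2*(-2*sqrt(2))*conj(1) + 4*(0)*conj(-1) + 4*(0)*conj(-1)]
      = (1/16)[(12) + (-4) + (4*sqrt(2)) + (-8) + (-4*sqrt(2)) + (0) + (0)] = 0/16 = 0
  <chi_rho, chi_3> = (1/16)[1*(12)*conj(1) + 1*(-4)*conj(1) + 2*(2*sqrt(2))*conj(-1) + 2*(-4)*conj(1) + 2*(-2*sqrt(2))*conj(-1) + 4*(0)*conj(1) + 4*(0)*conj(-1)]
      = (1/16)[(12) + (-4) + (-4*sqrt(2)) + (-8) + (4*sqrt(2)) + (0) + (0)] = 0/16 = 0
  <chi_rho, chi_4> = (1/16)[1*(12)*conj(1) + 1*(-4)*conj(1) + 2*(2*sqrt(2))*conj(-1) + 2*(-4)*conj(1) + 2*(-2*sqrt(2))*conj(-1) + 4*(0)*conj(-1) + 4*(0)*conj(1)]
      = (1/16)[(12) + (-4) + (-4*sqrt(2)) + (-8) + (4*sqrt(2)) + (0) + (0)] = 0/16 = 0
  <chi_rho, chi_5> = (1/16)[1*(12)*conj(2) + 1*(-4)*conj(-2) + 2*(2*sqrt(2))*conj(sqrt(2)) + 2*(-4)*conj(0) + 2*(-2*sqrt(2))*conj(-sqrt(2)) + 4*(0)*conj(0) + 4*(0)*conj(0)]
      = (1/16)[(24) + (8) + (8) + (0) + (8) + (0) + (0)] = 48/16 = 3
  <chi_rho, chi_6> = (1/16)[1*(12)*conj(2) + 1*(-4)*conj(2) + 2*(2*sqrt(2))*conj(0) + 2*(-4)*conj(-2) + 2*(-2*sqrt(2))*conj(0) + 4*(0)*conj(0) + 4*(0)*conj(0)]
      = (1/16)[(24) + (-8) + (0) + (16) + (0) + (0) + (0)] = 32/16 = 2
  <chi_rho, chi_7> = (1/16)[1*(12)*conj(2) + 1*(-4)*conj(-2) + 2*(2*sqrt(2))*conj(-sqrt(2)) + 2*(-4)*conj(0) + 2*(-2*sqrt(2))*conj(sqrt(2)) + 4*(0)*conj(0) + 4*(0)*conj(0)]
      = (1/16)[(24) + (8) + (-8) + (0) + (-8) + (0) + (0)] = 16/16 = 1
Dimension check: dim(rho) = sum (mult * dim) = 0*1 + 0*1 + 0*1 + 0*1 + 3*2 + 2*2 + 1*2 = 12 = chi_rho(e) = 12.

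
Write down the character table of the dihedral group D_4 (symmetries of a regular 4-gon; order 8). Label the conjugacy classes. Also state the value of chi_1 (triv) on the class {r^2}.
Conjugacy classes: {e} of size 1, {r^2} of size 1, {r^1, r^3} of size 2, {s, sr^2, ...} of size 2, {sr, sr^3, ...} of size 2.
Character table:
  irrep \ class              {e} (size 1)  {r^2} (size 1)  {r^1, r^3} (size 2)  {s, sr^2, ...} (size 2)  {sr, sr^3, ...} (size 2)
  chi_1 (triv)               1             1               1                    1                        1                       
  chi_2 (sign: r->1, s->-1)  1             1               1                    -1                       -1                      
  chi_3 (r->-1, s->1)        1             1               -1                   1                        -1                      
  chi_4 (r->-1, s->-1)       1             1               -1                   -1                       1                       
  chi_5 (2d, j=1)            2             -2              0                    0                        0                       

Spot check: chi_1 (triv) on {r^2} = 1.

Explanation: D_4 has order 2*4 = 8 with 5 conjugacy classes, hence 5 irreducibles. Sum of squared dims 1 + 1 + 1 + 1 + 4 = 8 = |G|. Linear characters come from the abelianisation; the 2-dimensional irreps have character r^k -> 2*cos(2*pi*j*k/4), reflections -> 0.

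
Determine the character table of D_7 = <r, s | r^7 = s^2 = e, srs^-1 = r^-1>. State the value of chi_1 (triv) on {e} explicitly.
Conjugacy classes: {e} of size 1, {r^1, r^6} of size 2, {r^2, r^5} of size 2, {r^3, r^4} of size 2, {s, sr, ..., sr^6} of size 7.
Character table:
  irrep \ class              {e} (size 1)  {r^1, r^6} (size 2)  {r^2, r^5} (size 2)  {r^3, r^4} (size 2)  {s, sr, ..., sr^6} (size 7)
  chi_1 (triv)               1             1                    1                    1                    1                          
  chi_2 (sign: r->1, s->-1)  1             1                    1                    1                    -1                         
  chi_3 (2d, j=1)            2             2*cos(2*pi/7)        -2*cos(3*pi/7)       -2*cos(pi/7)         0                          
  chi_4 (2d, j=2)            2             -2*cos(3*pi/7)       -2*cos(pi/7)         2*cos(2*pi/7)        0                          
  chi_5 (2d, j=3)            2             -2*cos(pi/7)         2*cos(2*pi/7)        -2*cos(3*pi/7)       0                          

Spot check: chi_1 (triv) on {e} = 1.

Solution. D_7 has order 2*7 = 14 with 5 conjugacy classes, hence 5 irreducibles. Sum of squared dims 1 + 1 + 4 + 4 + 4 = 14 = |G|. Linear characters come from the abelianisation; the 2-dimensional irreps have character r^k -> 2*cos(2*pi*j*k/7), reflections -> 0.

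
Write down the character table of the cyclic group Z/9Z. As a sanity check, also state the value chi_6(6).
Character table of Z/9Z (irreps indexed chi_0,...,chi_8 with chi_k(m) = zeta_9^(k*m), zeta_9 = exp(2*pi*i/9)):
  irrep \ class  {0} (size 1)  {1} (size 1)    {2} (size 1)    {3} (size 1)    {4} (size 1)    {5} (size 1)    {6} (size 1)    {7} (size 1)    {8} (size 1)  
  chi_0          1             1               1               1               1               1               1               1               1             
  chi_1          1             exp(2*I*pi/9)   exp(4*I*pi/9)   exp(2*I*pi/3)   exp(8*I*pi/9)   exp(-8*I*pi/9)  exp(-2*I*pi/3)  exp(-4*I*pi/9)  exp(-2*I*pi/9)
  chi_2          1             exp(4*I*pi/9)   exp(8*I*pi/9)   exp(-2*I*pi/3)  exp(-2*I*pi/9)  exp(2*I*pi/9)   exp(2*I*pi/3)   exp(-8*I*pi/9)  exp(-4*I*pi/9)
  chi_3          1             exp(2*I*pi/3)   exp(-2*I*pi/3)  1               exp(2*I*pi/3)   exp(-2*I*pi/3)  1               exp(2*I*pi/3)   exp(-2*I*pi/3)
  chi_4          1             exp(8*I*pi/9)   exp(-2*I*pi/9)  exp(2*I*pi/3)   exp(-4*I*pi/9)  exp(4*I*pi/9)   exp(-2*I*pi/3)  exp(2*I*pi/9)   exp(-8*I*pi/9)
  chi_5          1             exp(-8*I*pi/9)  exp(2*I*pi/9)   exp(-2*I*pi/3)  exp(4*I*pi/9)   exp(-4*I*pi/9)  exp(2*I*pi/3)   exp(-2*I*pi/9)  exp(8*I*pi/9) 
  chi_6          1             exp(-2*I*pi/3)  exp(2*I*pi/3)   1               exp(-2*I*pi/3)  exp(2*I*pi/3)   1               exp(-2*I*pi/3)  exp(2*I*pi/3) 
  chi_7          1             exp(-4*I*pi/9)  exp(-8*I*pi/9)  exp(2*I*pi/3)   exp(2*I*pi/9)   exp(-2*I*pi/9)  exp(-2*I*pi/3)  exp(8*I*pi/9)   exp(4*I*pi/9) 
  chi_8          1             exp(-2*I*pi/9)  exp(-4*I*pi/9)  exp(-2*I*pi/3)  exp(-8*I*pi/9)  exp(8*I*pi/9)   exp(2*I*pi/3)   exp(4*I*pi/9)   exp(2*I*pi/9) 

Spot check: chi_6(6) = zeta_9^(6*6) = zeta_9^36 = 1.

Justification: Z/9Z is abelian, so all 9 irreducible complex representations are 1-dimensional. They are given by chi_k(m) = zeta_9^(k*m) for k = 0,...,8. Row orthogonality: sum_m chi_k(m) conj(chi_l(m)) = 9 * [k = l].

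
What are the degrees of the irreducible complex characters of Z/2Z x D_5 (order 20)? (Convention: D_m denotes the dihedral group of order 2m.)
Dimensions: 1, 1, 1, 1, 2, 2, 2, 2

Explanation: There are 8 irreducibles (= number of conjugacy classes). Their dimensions d_i satisfy sum d_i^2 = |G| = 20: 1 + 1 + 1 + 1 + 4 + 4 + 4 + 4 = 20. (For the product with Z/2Z: each of the 2 1-dim characters of Z/2Z tensors with each irrep of D_5, giving 2 copies of each D_5-dimension.)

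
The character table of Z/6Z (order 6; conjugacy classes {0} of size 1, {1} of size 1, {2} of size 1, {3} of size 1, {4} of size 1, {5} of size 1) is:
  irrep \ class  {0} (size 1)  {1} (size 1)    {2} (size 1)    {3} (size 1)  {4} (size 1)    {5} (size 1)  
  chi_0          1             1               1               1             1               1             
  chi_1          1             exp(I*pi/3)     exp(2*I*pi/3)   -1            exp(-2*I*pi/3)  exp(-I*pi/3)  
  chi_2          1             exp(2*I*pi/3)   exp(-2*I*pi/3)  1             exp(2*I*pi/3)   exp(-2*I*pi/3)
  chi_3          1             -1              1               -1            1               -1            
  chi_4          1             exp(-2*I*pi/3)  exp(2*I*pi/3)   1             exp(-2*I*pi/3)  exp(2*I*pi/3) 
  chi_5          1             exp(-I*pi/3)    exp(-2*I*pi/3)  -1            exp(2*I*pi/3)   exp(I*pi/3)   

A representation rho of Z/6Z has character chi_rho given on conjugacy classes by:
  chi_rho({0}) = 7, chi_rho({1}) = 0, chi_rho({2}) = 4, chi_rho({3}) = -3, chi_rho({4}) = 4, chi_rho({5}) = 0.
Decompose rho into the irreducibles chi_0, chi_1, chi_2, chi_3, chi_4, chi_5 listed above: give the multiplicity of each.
Multiplicities: chi_0: 2, chi_1: 1, chi_2: 0, chi_3: 3, chi_4: 0, chi_5: 1.

Details: Use <chi_rho, chi> = (1/|G|) sum_C |C| * chi_rho(C) * conj(chi(C)) with |G| = 6 for each irreducible chi in the table:
  <chi_rho, chi_0> = (1/6)[1*(7)*conj(1) + 1*(0)*conj(1) + 1*(4)*conj(1) + 1*(-3)*conj(1) + 1*(4)*conj(1) + 1*(0)*conj(1)]
      = (1/6)[(7) + (0) + (4) + (-3) + (4) + (0)] = 12/6 = 2
  <chi_rho, chi_1> = (1/6)[1*(7)*conj(1) + 1*(0)*conj(exp(I*pi/3)) + 1*(4)*conj(exp(2*I*pi/3)) + 1*(-3)*conj(-1) + 1*(4)*conj(exp(-2*I*pi/3)) + 1*(0)*conj(exp(-I*pi/3))]
      = (1/6)[(7) + (0) + (1 + 5*exp(-2*I*pi/3) + exp(2*I*pi/3)) + (3) + (1 + exp(-2*I*pi/3) + 5*exp(2*I*pi/3)) + (0)] = 6/6 = 1
  <chi_rho, chi_2> = (1/6)[1*(7)*conj(1) + 1*(0)*conj(exp(2*I*pi/3)) + 1*(4)*conj(exp(-2*I*pi/3)) + 1*(-3)*conj(1) + 1*(4)*conj(exp(2*I*pi/3)) + 1*(0)*conj(exp(-2*I*pi/3))]
      = (1/6)[(7) + (0) + (1 + exp(-2*I*pi/3) + 5*exp(2*I*pi/3)) + (-3) + (1 + 5*exp(-2*I*pi/3) + exp(2*I*pi/3)) + (0)] = 0/6 = 0
  <chi_rho, chi_3> = (1/6)[1*(7)*conj(1) + 1*(0)*conj(-1) + 1*(4)*conj(1) + 1*(-3)*conj(-1) + 1*(4)*conj(1) + 1*(0)*conj(-1)]
      = (1/6)[(7) + (0) + (4) + (3) + (4) + (0)] = 18/6 = 3
  <chi_rho, chi_4> = (1/6)[1*(7)*conj(1) + 1*(0)*conj(exp(-2*I*pi/3)) + 1*(4)*conj(exp(2*I*pi/3)) + 1*(-3)*conj(1) + 1*(4)*conj(exp(-2*I*pi/3)) + 1*(0)*conj(exp(2*I*pi/3))]
      = (1/6)[(7) + (0) + (1 + 5*exp(-2*I*pi/3) + exp(2*I*pi/3)) + (-3) + (1 + exp(-2*I*pi/3) + 5*exp(2*I*pi/3)) + (0)] = 0/6 = 0
  <chi_rho, chi_5> = (1/6)[1*(7)*conj(1) + 1*(0)*conj(exp(-I*pi/3)) + 1*(4)*conj(exp(-2*I*pi/3)) + 1*(-3)*conj(-1) + 1*(4)*conj(exp(2*I*pi/3)) + 1*(0)*conj(exp(I*pi/3))]
      = (1/6)[(7) + (0) + (1 + exp(-2*I*pi/3) + 5*exp(2*I*pi/3)) + (3) + (1 + 5*exp(-2*I*pi/3) + exp(2*I*pi/3)) + (0)] = 6/6 = 1
(Exp terms are combined using exp(i*s)*conj(exp(i*t)) = exp(i*(s-t)), and sums of them are collapsed using the identity that for every m > 1 the m distinct m-th roots of unity sum to 0, e.g. 1 + exp(2*I*pi/3) + exp(-2*I*pi/3) = 0.)
Dimension check: dim(rho) = sum (mult * dim) = 2*1 + 1*1 + 0*1 + 3*1 + 0*1 + 1*1 = 7 = chi_rho(e) = 7.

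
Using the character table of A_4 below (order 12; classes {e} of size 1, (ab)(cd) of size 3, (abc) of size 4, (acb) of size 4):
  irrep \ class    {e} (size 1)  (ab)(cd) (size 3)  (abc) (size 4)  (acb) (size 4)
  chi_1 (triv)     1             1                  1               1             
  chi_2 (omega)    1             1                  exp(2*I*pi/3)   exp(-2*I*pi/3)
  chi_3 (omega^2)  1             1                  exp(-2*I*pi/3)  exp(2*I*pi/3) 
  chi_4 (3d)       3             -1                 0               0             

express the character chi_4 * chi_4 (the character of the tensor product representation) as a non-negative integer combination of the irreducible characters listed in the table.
chi_4 tensor chi_4 = chi_1 + chi_2 + chi_3 + 2*chi_4 (all other irreducibles have multiplicity 0).

Argument: The character of a tensor product is the pointwise product (chi_4 * chi_4)(C) = chi_4(C) * chi_4(C):
  {e}: (3)*(3), (ab)(cd): (-1)*(-1), (abc): (0)*(0), (acb): (0)*(0)
so (chi_4 * chi_4) takes values
  {e} -> 9, (ab)(cd) -> 1, (abc) -> 0, (acb) -> 0.
Now take the inner product of this character with each irreducible chi from the table, <chi_4*chi_4, chi> = (1/12) sum_C |C| (chi_4*chi_4)(C) conj(chi(C)):
  <chi_4*chi_4, chi_1> = (1/12)[1*(9)*conj(1) + 3*(1)*conj(1) + 4*(0)*conj(1) + 4*(0)*conj(1)]
      = (1/12)[(9) + (3) + (0) + (0)] = 12/12 = 1
  <chi_4*chi_4, chi_2> = (1/12)[1*(9)*conj(1) + 3*(1)*conj(1) + 4*(0)*conj(exp(2*I*pi/3)) + 4*(0)*conj(exp(-2*I*pi/3))]
      = (1/12)[(9) + (3) + (0) + (0)] = 12/12 = 1
  <chi_4*chi_4, chi_3> = (1/12)[1*(9)*conj(1) + 3*(1)*conj(1) + 4*(0)*conj(exp(-2*I*pi/3)) + 4*(0)*conj(exp(2*I*pi/3))]
      = (1/12)[(9) + (3) + (0) + (0)] = 12/12 = 1
  <chi_4*chi_4, chi_4> = (1/12)[1*(9)*conj(3) + 3*(1)*conj(-1) + 4*(0)*conj(0) + 4*(0)*conj(0)]
      = (1/12)[(27) + (-3) + (0) + (0)] = 24/12 = 2
(Exp terms are combined using exp(i*s)*conj(exp(i*t)) = exp(i*(s-t)), and sums of them are collapsed using the identity that for every m > 1 the m distinct m-th roots of unity sum to 0, e.g. 1 + exp(2*I*pi/3) + exp(-2*I*pi/3) = 0.)
Hence the multiplicities are chi_1: 1, chi_2: 1, chi_3: 1, chi_4: 2. Dimension check: dim(chi_4)*dim(chi_4) = 3*3 = 9 and sum (mult * dim) = 1*1 + 1*1 + 1*1 + 2*3 = 9.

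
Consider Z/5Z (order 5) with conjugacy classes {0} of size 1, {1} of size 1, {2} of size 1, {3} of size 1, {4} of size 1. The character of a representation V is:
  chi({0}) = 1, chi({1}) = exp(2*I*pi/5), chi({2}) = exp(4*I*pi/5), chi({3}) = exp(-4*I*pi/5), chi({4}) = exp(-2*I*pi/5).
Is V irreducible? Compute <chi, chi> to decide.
Irreducible: <chi, chi> = 1.

Why: <chi, chi> = (1/|G|) sum_C |C| * |chi(C)|^2 = (1/5)[1*|1|^2 + 1*|exp(2*I*pi/5)|^2 + 1*|exp(4*I*pi/5)|^2 + 1*|exp(-4*I*pi/5)|^2 + 1*|exp(-2*I*pi/5)|^2]
  = (1/5)[(1) + (1) + (1) + (1) + (1)] = 5/5 = 1.
(Exp terms are combined using exp(i*s)*conj(exp(i*t)) = exp(i*(s-t)), and sums of them are collapsed using the identity that for every m > 1 the m distinct m-th roots of unity sum to 0, e.g. 1 + exp(2*I*pi/3) + exp(-2*I*pi/3) = 0.)
A character is irreducible iff <chi, chi> = 1, so this representation is irreducible.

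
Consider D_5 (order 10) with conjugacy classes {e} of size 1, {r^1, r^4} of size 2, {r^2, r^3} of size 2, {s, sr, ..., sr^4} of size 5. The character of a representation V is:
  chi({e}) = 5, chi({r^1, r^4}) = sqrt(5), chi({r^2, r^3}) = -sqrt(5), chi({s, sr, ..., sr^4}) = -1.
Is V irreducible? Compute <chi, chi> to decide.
Not irreducible (reducible): <chi, chi> = 5 > 1.

Justification: <chi, chi> = (1/|G|) sum_C |C| * |chi(C)|^2 = (1/10)[1*|5|^2 + 2*|sqrt(5)|^2 + 2*|-sqrt(5)|^2 + 5*|-1|^2]
  = (1/10)[(25) + (10) + (10) + (5)] = 50/10 = 5.
A character is irreducible iff <chi, chi> = 1, so this representation is reducible.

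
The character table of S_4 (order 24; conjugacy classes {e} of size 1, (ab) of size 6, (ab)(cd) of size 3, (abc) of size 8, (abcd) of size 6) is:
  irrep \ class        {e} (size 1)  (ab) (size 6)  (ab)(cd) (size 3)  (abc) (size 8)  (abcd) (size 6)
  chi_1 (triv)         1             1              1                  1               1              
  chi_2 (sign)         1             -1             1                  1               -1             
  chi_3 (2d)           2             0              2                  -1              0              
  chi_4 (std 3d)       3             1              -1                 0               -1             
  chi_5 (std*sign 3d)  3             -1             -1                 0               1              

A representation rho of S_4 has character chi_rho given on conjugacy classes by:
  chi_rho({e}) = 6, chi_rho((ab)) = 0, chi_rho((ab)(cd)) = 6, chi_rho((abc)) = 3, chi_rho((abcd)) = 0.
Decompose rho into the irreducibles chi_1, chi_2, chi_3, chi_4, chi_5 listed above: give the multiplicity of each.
Multiplicities: chi_1: 2, chi_2: 2, chi_3: 1, chi_4: 0, chi_5: 0.

Reasoning: Use <chi_rho, chi> = (1/|G|) sum_C |C| * chi_rho(C) * conj(chi(C)) with |G| = 24 for each irreducible chi in the table:
  <chi_rho, chi_1> = (1/24)[1*(6)*conj(1) + 6*(0)*conj(1) + 3*(6)*conj(1) + 8*(3)*conj(1) + 6*(0)*conj(1)]
      = (1/24)[(6) + (0) + (18) + (24) + (0)] = 48/24 = 2
  <chi_rho, chi_2> = (1/24)[1*(6)*conj(1) + 6*(0)*conj(-1) + 3*(6)*conj(1) + 8*(3)*conj(1) + 6*(0)*conj(-1)]
      = (1/24)[(6) + (0) + (18) + (24) + (0)] = 48/24 = 2
  <chi_rho, chi_3> = (1/24)[1*(6)*conj(2) + 6*(0)*conj(0) + 3*(6)*conj(2) + 8*(3)*conj(-1) + 6*(0)*conj(0)]
      = (1/24)[(12) + (0) + (36) + (-24) + (0)] = 24/24 = 1
  <chi_rho, chi_4> = (1/24)[1*(6)*conj(3) + 6*(0)*conj(1) + 3*(6)*conj(-1) + 8*(3)*conj(0) + 6*(0)*conj(-1)]
      = (1/24)[(18) + (0) + (-18) + (0) + (0)] = 0/24 = 0
  <chi_rho, chi_5> = (1/24)[1*(6)*conj(3) + 6*(0)*conj(-1) + 3*(6)*conj(-1) + 8*(3)*conj(0) + 6*(0)*conj(1)]
      = (1/24)[(18) + (0) + (-18) + (0) + (0)] = 0/24 = 0
Dimension check: dim(rho) = sum (mult * dim) = 2*1 + 2*1 + 1*2 + 0*3 + 0*3 = 6 = chi_rho(e) = 6.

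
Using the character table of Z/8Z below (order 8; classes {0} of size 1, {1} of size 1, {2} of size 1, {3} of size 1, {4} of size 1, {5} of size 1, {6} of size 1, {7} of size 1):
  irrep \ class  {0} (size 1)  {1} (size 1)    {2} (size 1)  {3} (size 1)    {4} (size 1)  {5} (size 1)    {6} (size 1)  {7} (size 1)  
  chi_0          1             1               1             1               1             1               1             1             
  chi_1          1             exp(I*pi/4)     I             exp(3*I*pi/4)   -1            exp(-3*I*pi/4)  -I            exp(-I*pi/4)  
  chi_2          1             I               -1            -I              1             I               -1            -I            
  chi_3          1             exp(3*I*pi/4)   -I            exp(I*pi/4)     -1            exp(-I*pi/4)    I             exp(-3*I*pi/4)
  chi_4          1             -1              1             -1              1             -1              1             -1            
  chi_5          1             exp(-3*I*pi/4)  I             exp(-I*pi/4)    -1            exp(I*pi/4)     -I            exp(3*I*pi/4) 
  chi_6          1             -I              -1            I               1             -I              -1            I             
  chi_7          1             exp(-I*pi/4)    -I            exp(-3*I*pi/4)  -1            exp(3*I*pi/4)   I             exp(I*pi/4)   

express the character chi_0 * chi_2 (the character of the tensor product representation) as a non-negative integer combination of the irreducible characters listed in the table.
chi_0 tensor chi_2 = chi_2 (all other irreducibles have multiplicity 0).

Details: The character of a tensor product is the pointwise product (chi_0 * chi_2)(C) = chi_0(C) * chi_2(C):
  {0}: (1)*(1), {1}: (1)*(I), {2}: (1)*(-1), {3}: (1)*(-I), {4}: (1)*(1), {5}: (1)*(I), {6}: (1)*(-1), {7}: (1)*(-I)
so (chi_0 * chi_2) takes values
  {0} -> 1, {1} -> I, {2} -> -1, {3} -> -I, {4} -> 1, {5} -> I, {6} -> -1, {7} -> -I.
Now take the inner product of this character with each irreducible chi from the table, <chi_0*chi_2, chi> = (1/8) sum_C |C| (chi_0*chi_2)(C) conj(chi(C)):
  <chi_0*chi_2, chi_0> = (1/8)[1*(1)*conj(1) + 1*(I)*conj(1) + 1*(-1)*conj(1) + 1*(-I)*conj(1) + 1*(1)*conj(1) + 1*(I)*conj(1) + 1*(-1)*conj(1) + 1*(-I)*conj(1)]
      = (1/8)[(1) + (I) + (-1) + (-I) + (1) + (I) + (-1) + (-I)] = 0/8 = 0
  <chi_0*chi_2, chi_1> = (1/8)[1*(1)*conj(1) + 1*(I)*conj(exp(I*pi/4)) + 1*(-1)*conj(I) + 1*(-I)*conj(exp(3*I*pi/4)) + 1*(1)*conj(-1) + 1*(I)*conj(exp(-3*I*pi/4)) + 1*(-1)*conj(-I) + 1*(-I)*conj(exp(-I*pi/4))]
      = (1/8)[(1) + (exp(I*pi/4)) + (I) + (-exp(-I*pi/4)) + (-1) + (exp(-3*I*pi/4)) + (-I) + (-exp(3*I*pi/4))] = 0/8 = 0
  <chi_0*chi_2, chi_2> = (1/8)[1*(1)*conj(1) + 1*(I)*conj(I) + 1*(-1)*conj(-1) + 1*(-I)*conj(-I) + 1*(1)*conj(1) + 1*(I)*conj(I) + 1*(-1)*conj(-1) + 1*(-I)*conj(-I)]
      = (1/8)[(1) + (1) + (1) + (1) + (1) + (1) + (1) + (1)] = 8/8 = 1
  <chi_0*chi_2, chi_3> = (1/8)[1*(1)*conj(1) + 1*(I)*conj(exp(3*I*pi/4)) + 1*(-1)*conj(-I) + 1*(-I)*conj(exp(I*pi/4)) + 1*(1)*conj(-1) + 1*(I)*conj(exp(-I*pi/4)) + 1*(-1)*conj(I) + 1*(-I)*conj(exp(-3*I*pi/4))]
      = (1/8)[(1) + (exp(-I*pi/4)) + (-I) + (-exp(I*pi/4)) + (-1) + (exp(3*I*pi/4)) + (I) + (-exp(-3*I*pi/4))] = 0/8 = 0
  <chi_0*chi_2, chi_4> = (1/8)[1*(1)*conj(1) + 1*(I)*conj(-1) + 1*(-1)*conj(1) + 1*(-I)*conj(-1) + 1*(1)*conj(1) + 1*(I)*conj(-1) + 1*(-1)*conj(1) + 1*(-I)*conj(-1)]
      = (1/8)[(1) + (-I) + (-1) + (I) + (1) + (-I) + (-1) + (I)] = 0/8 = 0
  <chi_0*chi_2, chi_5> = (1/8)[1*(1)*conj(1) + 1*(I)*conj(exp(-3*I*pi/4)) + 1*(-1)*conj(I) + 1*(-I)*conj(exp(-I*pi/4)) + 1*(1)*conj(-1) + 1*(I)*conj(exp(I*pi/4)) + 1*(-1)*conj(-I) + 1*(-I)*conj(exp(3*I*pi/4))]
      = (1/8)[(1) + (exp(-3*I*pi/4)) + (I) + (-exp(3*I*pi/4)) + (-1) + (exp(I*pi/4)) + (-I) + (-exp(-I*pi/4))] = 0/8 = 0
  <chi_0*chi_2, chi_6> = (1/8)[1*(1)*conj(1) + 1*(I)*conj(-I) + 1*(-1)*conj(-1) + 1*(-I)*conj(I) + 1*(1)*conj(1) + 1*(I)*conj(-I) + 1*(-1)*conj(-1) + 1*(-I)*conj(I)]
      = (1/8)[(1) + (-1) + (1) + (-1) + (1) + (-1) + (1) + (-1)] = 0/8 = 0
  <chi_0*chi_2, chi_7> = (1/8)[1*(1)*conj(1) + 1*(I)*conj(exp(-I*pi/4)) + 1*(-1)*conj(-I) + 1*(-I)*conj(exp(-3*I*pi/4)) + 1*(1)*conj(-1) + 1*(I)*conj(exp(3*I*pi/4)) + 1*(-1)*conj(I) + 1*(-I)*conj(exp(I*pi/4))]
      = (1/8)[(1) + (exp(3*I*pi/4)) + (-I) + (-exp(-3*I*pi/4)) + (-1) + (exp(-I*pi/4)) + (I) + (-exp(I*pi/4))] = 0/8 = 0
(Exp terms are combined using exp(i*s)*conj(exp(i*t)) = exp(i*(s-t)), and sums of them are collapsed using the identity that for every m > 1 the m distinct m-th roots of unity sum to 0, e.g. 1 + exp(2*I*pi/3) + exp(-2*I*pi/3) = 0.)
Hence the multiplicities are chi_2: 1. Dimension check: dim(chi_0)*dim(chi_2) = 1*1 = 1 and sum (mult * dim) = 1*1 = 1.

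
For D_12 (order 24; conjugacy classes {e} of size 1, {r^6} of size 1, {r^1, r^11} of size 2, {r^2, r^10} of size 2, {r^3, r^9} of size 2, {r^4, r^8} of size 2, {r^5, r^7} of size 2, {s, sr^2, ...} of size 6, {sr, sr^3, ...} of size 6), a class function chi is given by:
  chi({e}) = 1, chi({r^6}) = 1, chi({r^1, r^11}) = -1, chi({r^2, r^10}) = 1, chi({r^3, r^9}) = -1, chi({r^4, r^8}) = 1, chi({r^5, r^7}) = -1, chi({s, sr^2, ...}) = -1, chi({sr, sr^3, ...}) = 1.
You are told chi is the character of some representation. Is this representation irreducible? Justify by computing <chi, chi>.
Irreducible: <chi, chi> = 1.

Working: <chi, chi> = (1/|G|) sum_C |C| * |chi(C)|^2 = (1/24)[1*|1|^2 + 1*|1|^2 + 2*|-1|^2 + 2*|1|^2 + 2*|-1|^2 + 2*|1|^2 + 2*|-1|^2 + 6*|-1|^2 + 6*|1|^2]
  = (1/24)[(1) + (1) + (2) + (2) + (2) + (2) + (2) + (6) + (6)] = 24/24 = 1.
A character is irreducible iff <chi, chi> = 1, so this representation is irreducible.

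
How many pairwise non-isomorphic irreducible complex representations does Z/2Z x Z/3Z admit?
6

Working: The number of irreducible complex representations of a finite group equals its number of conjugacy classes. Z/2Z x Z/3Z is abelian of order 6, so every element is its own conjugacy class: 6 classes, so Z/2Z x Z/3Z (order 6) has exactly 6 irreducible complex representations.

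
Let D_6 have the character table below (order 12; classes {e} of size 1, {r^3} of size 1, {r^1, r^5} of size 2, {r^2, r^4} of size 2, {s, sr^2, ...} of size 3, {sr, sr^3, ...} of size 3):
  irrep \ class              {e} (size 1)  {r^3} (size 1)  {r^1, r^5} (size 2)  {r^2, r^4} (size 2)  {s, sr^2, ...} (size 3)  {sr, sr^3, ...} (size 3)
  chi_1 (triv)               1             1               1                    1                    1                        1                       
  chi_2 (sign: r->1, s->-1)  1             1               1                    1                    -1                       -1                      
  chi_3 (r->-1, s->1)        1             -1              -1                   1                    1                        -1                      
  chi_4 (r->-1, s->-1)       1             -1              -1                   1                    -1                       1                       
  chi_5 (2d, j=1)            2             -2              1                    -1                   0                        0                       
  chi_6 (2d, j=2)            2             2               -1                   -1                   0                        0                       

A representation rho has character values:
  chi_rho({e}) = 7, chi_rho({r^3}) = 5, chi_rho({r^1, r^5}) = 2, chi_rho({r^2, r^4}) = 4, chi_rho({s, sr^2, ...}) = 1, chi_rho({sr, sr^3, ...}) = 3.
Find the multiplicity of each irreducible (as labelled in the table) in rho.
Multiplicities: chi_1: 3, chi_2: 1, chi_3: 0, chi_4: 1, chi_5: 0, chi_6: 1.

Working: Use <chi_rho, chi> = (1/|G|) sum_C |C| * chi_rho(C) * conj(chi(C)) with |G| = 12 for each irreducible chi in the table:
  <chi_rho, chi_1> = (1/12)[1*(7)*conj(1) + 1*(5)*conj(1) + 2*(2)*conj(1) + 2*(4)*conj(1) + 3*(1)*conj(1) + 3*(3)*conj(1)]
      = (1/12)[(7) + (5) + (4) + (8) + (3) + (9)] = 36/12 = 3
  <chi_rho, chi_2> = (1/12)[1*(7)*conj(1) + 1*(5)*conj(1) + 2*(2)*conj(1) + 2*(4)*conj(1) + 3*(1)*conj(-1) + 3*(3)*conj(-1)]
      = (1/12)[(7) + (5) + (4) + (8) + (-3) + (-9)] = 12/12 = 1
  <chi_rho, chi_3> = (1/12)[1*(7)*conj(1) + 1*(5)*conj(-1) + 2*(2)*conj(-1) + 2*(4)*conj(1) + 3*(1)*conj(1) + 3*(3)*conj(-1)]
      = (1/12)[(7) + (-5) + (-4) + (8) + (3) + (-9)] = 0/12 = 0
  <chi_rho, chi_4> = (1/12)[1*(7)*conj(1) + 1*(5)*conj(-1) + 2*(2)*conj(-1) + 2*(4)*conj(1) + 3*(1)*conj(-1) + 3*(3)*conj(1)]
      = (1/12)[(7) + (-5) + (-4) + (8) + (-3) + (9)] = 12/12 = 1
  <chi_rho, chi_5> = (1/12)[1*(7)*conj(2) + 1*(5)*conj(-2) + 2*(2)*conj(1) + 2*(4)*conj(-1) + 3*(1)*conj(0) + 3*(3)*conj(0)]
      = (1/12)[(14) + (-10) + (4) + (-8) + (0) + (0)] = 0/12 = 0
  <chi_rho, chi_6> = (1/12)[1*(7)*conj(2) + 1*(5)*conj(2) + 2*(2)*conj(-1) + 2*(4)*conj(-1) + 3*(1)*conj(0) + 3*(3)*conj(0)]
      = (1/12)[(14) + (10) + (-4) + (-8) + (0) + (0)] = 12/12 = 1
Dimension check: dim(rho) = sum (mult * dim) = 3*1 + 1*1 + 0*1 + 1*1 + 0*2 + 1*2 = 7 = chi_rho(e) = 7.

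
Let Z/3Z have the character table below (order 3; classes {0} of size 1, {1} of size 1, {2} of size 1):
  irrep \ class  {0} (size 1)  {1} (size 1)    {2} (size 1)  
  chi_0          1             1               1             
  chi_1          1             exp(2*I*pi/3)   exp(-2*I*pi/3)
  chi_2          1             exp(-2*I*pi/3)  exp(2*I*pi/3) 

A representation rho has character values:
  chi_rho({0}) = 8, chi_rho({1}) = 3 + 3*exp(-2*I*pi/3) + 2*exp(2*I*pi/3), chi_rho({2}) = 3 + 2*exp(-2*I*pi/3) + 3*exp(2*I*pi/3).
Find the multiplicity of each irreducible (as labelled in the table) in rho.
Multiplicities: chi_0: 3, chi_1: 2, chi_2: 3.

Argument: Use <chi_rho, chi> = (1/|G|) sum_C |C| * chi_rho(C) * conj(chi(C)) with |G| = 3 for each irreducible chi in the table:
  <chi_rho, chi_0> = (1/3)[1*(8)*conj(1) + 1*(3 + 3*exp(-2*I*pi/3) + 2*exp(2*I*pi/3))*conj(1) + 1*(3 + 2*exp(-2*I*pi/3) + 3*exp(2*I*pi/3))*conj(1)]
      = (1/3)[(8) + (3 + 3*exp(-2*I*pi/3) + 2*exp(2*I*pi/3)) + (3 + 2*exp(-2*I*pi/3) + 3*exp(2*I*pi/3))] = 9/3 = 3
  <chi_rho, chi_1> = (1/3)[1*(8)*conj(1) + 1*(3 + 3*exp(-2*I*pi/3) + 2*exp(2*I*pi/3))*conj(exp(2*I*pi/3)) + 1*(3 + 2*exp(-2*I*pi/3) + 3*exp(2*I*pi/3))*conj(exp(-2*I*pi/3))]
      = (1/3)[(8) + (-1) + (-1)] = 6/3 = 2
  <chi_rho, chi_2> = (1/3)[1*(8)*conj(1) + 1*(3 + 3*exp(-2*I*pi/3) + 2*exp(2*I*pi/3))*conj(exp(-2*I*pi/3)) + 1*(3 + 2*exp(-2*I*pi/3) + 3*exp(2*I*pi/3))*conj(exp(2*I*pi/3))]
      = (1/3)[(8) + (3 + 2*exp(-2*I*pi/3) + 3*exp(2*I*pi/3)) + (3 + 3*exp(-2*I*pi/3) + 2*exp(2*I*pi/3))] = 9/3 = 3
(Exp terms are combined using exp(i*s)*conj(exp(i*t)) = exp(i*(s-t)), and sums of them are collapsed using the identity that for every m > 1 the m distinct m-th roots of unity sum to 0, e.g. 1 + exp(2*I*pi/3) + exp(-2*I*pi/3) = 0.)
Dimension check: dim(rho) = sum (mult * dim) = 3*1 + 2*1 + 3*1 = 8 = chi_rho(e) = 8.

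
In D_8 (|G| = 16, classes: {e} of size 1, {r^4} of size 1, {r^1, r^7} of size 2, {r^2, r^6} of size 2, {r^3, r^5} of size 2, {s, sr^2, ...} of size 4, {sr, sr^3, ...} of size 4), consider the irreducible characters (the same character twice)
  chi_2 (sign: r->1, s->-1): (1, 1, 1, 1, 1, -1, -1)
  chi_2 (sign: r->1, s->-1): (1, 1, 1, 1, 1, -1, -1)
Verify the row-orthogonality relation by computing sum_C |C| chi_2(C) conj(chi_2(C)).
Sum = 16 = |G| = 16; so <chi_2, chi_2> = 1 (norm-1 confirms irreducibility).

Working: Compute term by term over conjugacy classes (|C| * chi_2(C) * conj(chi_2(C))):
  1*(1)*conj(1) + 1*(1)*conj(1) + 2*(1)*conj(1) + 2*(1)*conj(1) + 2*(1)*conj(1) + 4*(-1)*conj(-1) + 4*(-1)*conj(-1)
  = (1) + (1) + (2) + (2) + (2) + (4) + (4)
  = 16.
Dividing by |G| = 16 gives 16/16 = 1, matching the row-orthogonality relation <chi_2, chi_2> = [chi_2 = chi_2].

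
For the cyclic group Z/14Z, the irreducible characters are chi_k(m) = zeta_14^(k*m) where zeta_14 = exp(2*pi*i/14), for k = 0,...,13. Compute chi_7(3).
chi_7(3) = zeta_14^21 = -1

Proof sketch: chi_7(3) = zeta_14^(7*3) = zeta_14^21. Since zeta_14^14 = 1, this equals zeta_14^7 = exp(2*pi*i*7/14) = -1.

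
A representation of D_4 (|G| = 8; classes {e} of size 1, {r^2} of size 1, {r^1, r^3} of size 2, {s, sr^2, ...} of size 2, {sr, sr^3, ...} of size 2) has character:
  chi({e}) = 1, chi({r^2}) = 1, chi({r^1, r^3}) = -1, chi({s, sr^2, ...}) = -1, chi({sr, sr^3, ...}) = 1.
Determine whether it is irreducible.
Irreducible: <chi, chi> = 1.

Why: <chi, chi> = (1/|G|) sum_C |C| * |chi(C)|^2 = (1/8)[1*|1|^2 + 1*|1|^2 + 2*|-1|^2 + 2*|-1|^2 + 2*|1|^2]
  = (1/8)[(1) + (1) + (2) + (2) + (2)] = 8/8 = 1.
A character is irreducible iff <chi, chi> = 1, so this representation is irreducible.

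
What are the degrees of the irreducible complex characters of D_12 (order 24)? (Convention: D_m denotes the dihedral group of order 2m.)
Dimensions: 1, 1, 1, 1, 2, 2, 2, 2, 2

Why: There are 9 irreducibles (= number of conjugacy classes). Their dimensions d_i satisfy sum d_i^2 = |G| = 24: 1 + 1 + 1 + 1 + 4 + 4 + 4 + 4 + 4 = 24.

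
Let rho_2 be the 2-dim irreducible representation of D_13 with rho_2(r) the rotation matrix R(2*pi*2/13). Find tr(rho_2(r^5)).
chi_{rho_2}(r^5) = 2*cos(2*pi*2*5/13) = 2*cos(6*pi/13)

Reasoning: rho_2(r^5) is rotation by angle 2*pi*2*5/13, whose trace is 2*cos(2*pi*2*5/13) = 2*cos(6*pi/13).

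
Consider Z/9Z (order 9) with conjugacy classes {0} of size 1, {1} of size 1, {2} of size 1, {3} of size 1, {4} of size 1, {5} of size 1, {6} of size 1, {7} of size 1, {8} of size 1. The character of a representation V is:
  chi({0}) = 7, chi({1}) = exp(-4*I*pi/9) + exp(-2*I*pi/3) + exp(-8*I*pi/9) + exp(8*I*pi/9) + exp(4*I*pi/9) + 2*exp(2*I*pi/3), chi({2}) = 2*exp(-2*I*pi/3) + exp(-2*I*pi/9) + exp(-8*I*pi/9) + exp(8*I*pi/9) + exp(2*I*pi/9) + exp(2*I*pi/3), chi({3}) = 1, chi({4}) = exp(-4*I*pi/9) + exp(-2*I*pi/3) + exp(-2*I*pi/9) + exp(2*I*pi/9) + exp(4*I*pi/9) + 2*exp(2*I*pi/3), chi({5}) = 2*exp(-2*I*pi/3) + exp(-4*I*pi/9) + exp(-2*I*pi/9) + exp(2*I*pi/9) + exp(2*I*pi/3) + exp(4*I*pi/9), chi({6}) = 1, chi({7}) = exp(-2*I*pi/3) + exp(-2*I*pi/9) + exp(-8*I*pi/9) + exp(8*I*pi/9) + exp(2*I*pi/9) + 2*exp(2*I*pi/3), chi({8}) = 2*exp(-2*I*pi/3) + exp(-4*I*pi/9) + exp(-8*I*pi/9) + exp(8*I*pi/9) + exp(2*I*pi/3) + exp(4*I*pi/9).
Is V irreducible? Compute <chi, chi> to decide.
Not irreducible (reducible): <chi, chi> = 9 > 1.

Why: <chi, chi> = (1/|G|) sum_C |C| * |chi(C)|^2 = (1/9)[1*|7|^2 + 1*|exp(-4*I*pi/9) + exp(-2*I*pi/3) + exp(-8*I*pi/9) + exp(8*I*pi/9) + exp(4*I*pi/9) + 2*exp(2*I*pi/3)|^2 + 1*|2*exp(-2*I*pi/3) + exp(-2*I*pi/9) + exp(-8*I*pi/9) + exp(8*I*pi/9) + exp(2*I*pi/9) + exp(2*I*pi/3)|^2 + 1*|1|^2 + 1*|exp(-4*I*pi/9) + exp(-2*I*pi/3) + exp(-2*I*pi/9) + exp(2*I*pi/9) + exp(4*I*pi/9) + 2*exp(2*I*pi/3)|^2 + 1*|2*exp(-2*I*pi/3) + exp(-4*I*pi/9) + exp(-2*I*pi/9) + exp(2*I*pi/9) + exp(2*I*pi/3) + exp(4*I*pi/9)|^2 + 1*|1|^2 + 1*|exp(-2*I*pi/3) + exp(-2*I*pi/9) + exp(-8*I*pi/9) + exp(8*I*pi/9) + exp(2*I*pi/9) + 2*exp(2*I*pi/3)|^2 + 1*|2*exp(-2*I*pi/3) + exp(-4*I*pi/9) + exp(-8*I*pi/9) + exp(8*I*pi/9) + exp(2*I*pi/3) + exp(4*I*pi/9)|^2]
  = (1/9)[(49) + (9 + 5*exp(-4*I*pi/9) + 7*exp(-2*I*pi/9) + 4*exp(-2*I*pi/3) + 4*exp(-8*I*pi/9) + 4*exp(8*I*pi/9) + 4*exp(2*I*pi/3) + 7*exp(2*I*pi/9) + 5*exp(4*I*pi/9)) + (9 + 7*exp(-4*I*pi/9) + 4*exp(-2*I*pi/3) + 4*exp(-2*I*pi/9) + 5*exp(-8*I*pi/9) + 5*exp(8*I*pi/9) + 4*exp(2*I*pi/9) + 4*exp(2*I*pi/3) + 7*exp(4*I*pi/9)) + (1) + (9 + 4*exp(-4*I*pi/9) + 4*exp(-2*I*pi/3) + 5*exp(-2*I*pi/9) + 7*exp(-8*I*pi/9) + 7*exp(8*I*pi/9) + 5*exp(2*I*pi/9) + 4*exp(2*I*pi/3) + 4*exp(4*I*pi/9)) + (9 + 4*exp(-4*I*pi/9) + 4*exp(-2*I*pi/3) + 5*exp(-2*I*pi/9) + 7*exp(-8*I*pi/9) + 7*exp(8*I*pi/9) + 5*exp(2*I*pi/9) + 4*exp(2*I*pi/3) + 4*exp(4*I*pi/9)) + (1) + (9 + 7*exp(-4*I*pi/9) + 4*exp(-2*I*pi/3) + 4*exp(-2*I*pi/9) + 5*exp(-8*I*pi/9) + 5*exp(8*I*pi/9) + 4*exp(2*I*pi/9) + 4*exp(2*I*pi/3) + 7*exp(4*I*pi/9)) + (9 + 5*exp(-4*I*pi/9) + 7*exp(-2*I*pi/9) + 4*exp(-2*I*pi/3) + 4*exp(-8*I*pi/9) + 4*exp(8*I*pi/9) + 4*exp(2*I*pi/3) + 7*exp(2*I*pi/9) + 5*exp(4*I*pi/9))] = 81/9 = 9.
(Exp terms are combined using exp(i*s)*conj(exp(i*t)) = exp(i*(s-t)), and sums of them are collapsed using the identity that for every m > 1 the m distinct m-th roots of unity sum to 0, e.g. 1 + exp(2*I*pi/3) + exp(-2*I*pi/3) = 0.)
A character is irreducible iff <chi, chi> = 1, so this representation is reducible.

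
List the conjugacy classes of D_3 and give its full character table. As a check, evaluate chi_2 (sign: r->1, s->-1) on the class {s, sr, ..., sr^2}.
Conjugacy classes: {e} of size 1, {r^1, r^2} of size 2, {s, sr, ..., sr^2} of size 3.
Character table:
  irrep \ class              {e} (size 1)  {r^1, r^2} (size 2)  {s, sr, ..., sr^2} (size 3)
  chi_1 (triv)               1             1                    1                          
  chi_2 (sign: r->1, s->-1)  1             1                    -1                         
  chi_3 (2d, j=1)            2             -1                   0                          

Spot check: chi_2 (sign: r->1, s->-1) on {s, sr, ..., sr^2} = -1.

Derivation: D_3 has order 2*3 = 6 with 3 conjugacy classes, hence 3 irreducibles. Sum of squared dims 1 + 1 + 4 = 6 = |G|. Linear characters come from the abelianisation; the 2-dimensional irreps have character r^k -> 2*cos(2*pi*j*k/3), reflections -> 0.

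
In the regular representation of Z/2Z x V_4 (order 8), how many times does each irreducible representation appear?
Each irreducible V_i of dimension d_i appears with multiplicity d_i, i.e. rho_reg = (direct sum over all irreducibles V_i) d_i V_i. The irreducible dimensions for Z/2Z x V_4 are 1, 1, 1, 1, 1, 1, 1, 1: 8 irreducibles of dimension 1, each with multiplicity 1. Total dimension 8*1*1 = 8 = |G|.

Proof sketch: General theorem: in the regular representation of a finite group G, each irreducible appears with multiplicity equal to its dimension. Check: dim(rho_reg) = sum d_i^2 = 1 + 1 + 1 + 1 + 1 + 1 + 1 + 1 = 8 = |G|.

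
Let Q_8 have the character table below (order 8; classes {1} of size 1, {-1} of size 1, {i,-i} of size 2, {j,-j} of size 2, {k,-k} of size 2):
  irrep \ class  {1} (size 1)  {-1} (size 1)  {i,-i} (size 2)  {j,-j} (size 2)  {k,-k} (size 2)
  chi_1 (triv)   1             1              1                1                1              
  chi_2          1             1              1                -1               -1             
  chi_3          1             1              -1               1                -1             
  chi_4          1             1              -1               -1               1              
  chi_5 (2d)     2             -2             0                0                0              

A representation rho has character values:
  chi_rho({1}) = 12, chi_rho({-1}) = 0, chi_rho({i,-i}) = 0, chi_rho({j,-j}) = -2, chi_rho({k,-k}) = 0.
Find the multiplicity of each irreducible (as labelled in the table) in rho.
Multiplicities: chi_1: 1, chi_2: 2, chi_3: 1, chi_4: 2, chi_5: 3.

Derivation: Use <chi_rho, chi> = (1/|G|) sum_C |C| * chi_rho(C) * conj(chi(C)) with |G| = 8 for each irreducible chi in the table:
  <chi_rho, chi_1> = (1/8)[1*(12)*conj(1) + 1*(0)*conj(1) + 2*(0)*conj(1) + 2*(-2)*conj(1) + 2*(0)*conj(1)]
      = (1/8)[(12) + (0) + (0) + (-4) + (0)] = 8/8 = 1
  <chi_rho, chi_2> = (1/8)[1*(12)*conj(1) + 1*(0)*conj(1) + 2*(0)*conj(1) + 2*(-2)*conj(-1) + 2*(0)*conj(-1)]
      = (1/8)[(12) + (0) + (0) + (4) + (0)] = 16/8 = 2
  <chi_rho, chi_3> = (1/8)[1*(12)*conj(1) + 1*(0)*conj(1) + 2*(0)*conj(-1) + 2*(-2)*conj(1) + 2*(0)*conj(-1)]
      = (1/8)[(12) + (0) + (0) + (-4) + (0)] = 8/8 = 1
  <chi_rho, chi_4> = (1/8)[1*(12)*conj(1) + 1*(0)*conj(1) + 2*(0)*conj(-1) + 2*(-2)*conj(-1) + 2*(0)*conj(1)]
      = (1/8)[(12) + (0) + (0) + (4) + (0)] = 16/8 = 2
  <chi_rho, chi_5> = (1/8)[1*(12)*conj(2) + 1*(0)*conj(-2) + 2*(0)*conj(0) + 2*(-2)*conj(0) + 2*(0)*conj(0)]
      = (1/8)[(24) + (0) + (0) + (0) + (0)] = 24/8 = 3
Dimension check: dim(rho) = sum (mult * dim) = 1*1 + 2*1 + 1*1 + 2*1 + 3*2 = 12 = chi_rho(e) = 12.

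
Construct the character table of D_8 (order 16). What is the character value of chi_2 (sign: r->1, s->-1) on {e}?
Conjugacy classes: {e} of size 1, {r^4} of size 1, {r^1, r^7} of size 2, {r^2, r^6} of size 2, {r^3, r^5} of size 2, {s, sr^2, ...} of size 4, {sr, sr^3, ...} of size 4.
Character table:
  irrep \ class              {e} (size 1)  {r^4} (size 1)  {r^1, r^7} (size 2)  {r^2, r^6} (size 2)  {r^3, r^5} (size 2)  {s, sr^2, ...} (size 4)  {sr, sr^3, ...} (size 4)
  chi_1 (triv)               1             1               1                    1                    1                    1                        1                       
  chi_2 (sign: r->1, s->-1)  1             1               1                    1                    1                    -1                       -1                      
  chi_3 (r->-1, s->1)        1             1               -1                   1                    -1                   1                        -1                      
  chi_4 (r->-1, s->-1)       1             1               -1                   1                    -1                   -1                       1                       
  chi_5 (2d, j=1)            2             -2              sqrt(2)              0                    -sqrt(2)             0                        0                       
  chi_6 (2d, j=2)            2             2               0                    -2                   0                    0                        0                       
  chi_7 (2d, j=3)            2             -2              -sqrt(2)             0                    sqrt(2)              0                        0                       

Spot check: chi_2 (sign: r->1, s->-1) on {e} = 1.

Derivation: D_8 has order 2*8 = 16 with 7 conjugacy classes, hence 7 irreducibles. Sum of squared dims 1 + 1 + 1 + 1 + 4 + 4 + 4 = 16 = |G|. Linear characters come from the abelianisation; the 2-dimensional irreps have character r^k -> 2*cos(2*pi*j*k/8), reflections -> 0.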